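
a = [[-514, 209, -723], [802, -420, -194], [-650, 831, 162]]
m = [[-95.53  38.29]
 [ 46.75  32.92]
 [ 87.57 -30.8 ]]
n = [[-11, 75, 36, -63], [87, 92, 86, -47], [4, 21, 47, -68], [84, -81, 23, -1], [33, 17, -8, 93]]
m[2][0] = 87.57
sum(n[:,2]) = 184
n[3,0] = 84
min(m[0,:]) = -95.53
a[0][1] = 209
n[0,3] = -63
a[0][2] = -723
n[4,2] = -8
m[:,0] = [-95.53, 46.75, 87.57]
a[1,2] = -194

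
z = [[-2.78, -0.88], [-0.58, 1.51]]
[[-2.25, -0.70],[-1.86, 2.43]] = z@ [[1.07, -0.23], [-0.82, 1.52]]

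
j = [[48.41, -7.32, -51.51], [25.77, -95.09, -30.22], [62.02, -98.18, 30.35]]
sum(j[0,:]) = -10.420000000000002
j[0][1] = -7.32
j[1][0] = 25.77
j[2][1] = -98.18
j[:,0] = [48.41, 25.77, 62.02]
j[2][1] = -98.18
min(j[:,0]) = 25.77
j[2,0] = 62.02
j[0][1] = -7.32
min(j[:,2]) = -51.51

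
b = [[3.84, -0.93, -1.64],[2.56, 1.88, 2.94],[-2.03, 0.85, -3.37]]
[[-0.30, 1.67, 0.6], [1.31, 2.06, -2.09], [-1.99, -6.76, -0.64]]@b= [[1.91, 3.93, 3.38], [14.55, 0.88, 10.95], [-23.65, -11.40, -14.45]]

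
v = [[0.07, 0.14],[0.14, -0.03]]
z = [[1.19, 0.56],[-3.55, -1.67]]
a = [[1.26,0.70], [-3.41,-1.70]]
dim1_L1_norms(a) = [1.96, 5.11]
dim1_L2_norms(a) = [1.44, 3.81]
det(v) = -0.02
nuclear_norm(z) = 4.14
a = v + z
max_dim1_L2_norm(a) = 3.81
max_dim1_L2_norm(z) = 3.92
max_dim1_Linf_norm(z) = 3.55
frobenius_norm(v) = 0.21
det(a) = 0.25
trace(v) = 0.04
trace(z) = -0.48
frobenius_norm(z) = 4.14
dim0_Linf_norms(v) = [0.14, 0.14]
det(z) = 0.00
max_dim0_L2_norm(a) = 3.64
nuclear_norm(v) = 0.30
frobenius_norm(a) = 4.07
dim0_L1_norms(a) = [4.67, 2.4]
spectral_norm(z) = 4.14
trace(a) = -0.44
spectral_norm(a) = 4.07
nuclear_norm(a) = 4.13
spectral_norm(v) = 0.17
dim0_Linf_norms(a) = [3.41, 1.7]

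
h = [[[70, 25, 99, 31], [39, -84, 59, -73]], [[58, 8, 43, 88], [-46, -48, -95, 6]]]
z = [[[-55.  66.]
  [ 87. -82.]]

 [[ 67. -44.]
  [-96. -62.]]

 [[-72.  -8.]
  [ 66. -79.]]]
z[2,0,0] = -72.0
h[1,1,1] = -48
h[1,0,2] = 43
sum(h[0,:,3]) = -42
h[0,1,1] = -84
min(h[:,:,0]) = -46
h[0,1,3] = -73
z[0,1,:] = [87.0, -82.0]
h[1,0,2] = 43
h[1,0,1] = 8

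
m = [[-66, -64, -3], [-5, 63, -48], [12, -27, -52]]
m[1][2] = -48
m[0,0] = -66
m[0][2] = -3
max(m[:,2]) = -3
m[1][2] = -48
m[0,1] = -64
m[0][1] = -64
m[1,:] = [-5, 63, -48]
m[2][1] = -27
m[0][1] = -64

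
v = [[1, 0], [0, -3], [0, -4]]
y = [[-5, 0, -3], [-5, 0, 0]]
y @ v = [[-5, 12], [-5, 0]]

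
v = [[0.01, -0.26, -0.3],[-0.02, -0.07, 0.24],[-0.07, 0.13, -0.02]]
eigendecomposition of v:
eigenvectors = [[-0.86, 0.86, -0.39],[0.34, 0.50, -0.82],[0.39, -0.04, 0.42]]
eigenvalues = [0.25, -0.13, -0.2]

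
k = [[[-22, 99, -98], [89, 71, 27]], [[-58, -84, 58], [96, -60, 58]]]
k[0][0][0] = -22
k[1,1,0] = 96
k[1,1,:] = [96, -60, 58]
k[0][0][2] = -98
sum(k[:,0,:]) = -105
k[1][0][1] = -84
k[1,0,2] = 58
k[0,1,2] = 27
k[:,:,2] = [[-98, 27], [58, 58]]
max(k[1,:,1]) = -60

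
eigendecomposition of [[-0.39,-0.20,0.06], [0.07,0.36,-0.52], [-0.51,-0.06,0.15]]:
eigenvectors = [[(-0.69+0j),-0.25+0.04j,(-0.25-0.04j)], [-0.35+0.00j,0.91+0.00j,0.91-0.00j], [(-0.63+0j),(0.11-0.32j),0.11+0.32j]]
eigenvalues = [(-0.44+0j), (0.28+0.19j), (0.28-0.19j)]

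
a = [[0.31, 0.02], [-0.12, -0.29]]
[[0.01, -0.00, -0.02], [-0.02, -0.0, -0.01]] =a@[[0.03, -0.01, -0.08], [0.04, 0.02, 0.08]]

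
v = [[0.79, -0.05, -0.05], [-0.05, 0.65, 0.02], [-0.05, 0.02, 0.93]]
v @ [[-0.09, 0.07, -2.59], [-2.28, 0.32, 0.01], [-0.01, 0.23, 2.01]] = [[0.04, 0.03, -2.15], [-1.48, 0.21, 0.18], [-0.05, 0.22, 2.00]]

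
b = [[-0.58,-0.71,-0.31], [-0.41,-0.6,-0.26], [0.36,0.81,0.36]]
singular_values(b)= [1.55, 0.18, 0.0]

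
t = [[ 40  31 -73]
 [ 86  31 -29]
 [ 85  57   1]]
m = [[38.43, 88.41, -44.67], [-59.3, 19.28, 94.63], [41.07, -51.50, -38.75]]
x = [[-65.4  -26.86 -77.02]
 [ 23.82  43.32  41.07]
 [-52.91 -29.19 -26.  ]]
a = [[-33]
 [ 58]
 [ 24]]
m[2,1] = -51.5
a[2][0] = 24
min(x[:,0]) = -65.4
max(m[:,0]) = 41.07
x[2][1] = -29.19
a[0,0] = -33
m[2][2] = -38.75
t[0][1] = 31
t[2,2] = 1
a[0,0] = -33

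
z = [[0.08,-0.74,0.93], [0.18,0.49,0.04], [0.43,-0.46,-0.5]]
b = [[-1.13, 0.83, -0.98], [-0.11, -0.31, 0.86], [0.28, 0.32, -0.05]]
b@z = [[-0.36,1.69,-0.53], [0.31,-0.47,-0.54], [0.06,-0.03,0.30]]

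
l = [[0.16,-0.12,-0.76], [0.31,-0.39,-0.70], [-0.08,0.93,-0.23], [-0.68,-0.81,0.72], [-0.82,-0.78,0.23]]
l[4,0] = -0.817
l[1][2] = -0.702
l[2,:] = [-0.083, 0.926, -0.232]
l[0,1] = -0.12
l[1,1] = -0.386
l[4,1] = -0.782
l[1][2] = -0.702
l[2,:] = [-0.083, 0.926, -0.232]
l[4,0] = -0.817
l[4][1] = -0.782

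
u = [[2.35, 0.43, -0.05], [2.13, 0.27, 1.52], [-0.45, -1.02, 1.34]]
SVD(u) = [[-0.67, 0.35, 0.65], [-0.74, -0.38, -0.55], [0.05, -0.85, 0.52]] @ diag([3.3794040409123824, 2.010843390996724, 0.45247893337686046]) @ [[-0.94, -0.16, -0.3], [0.2, 0.46, -0.87], [0.28, -0.87, -0.40]]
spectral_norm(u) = 3.38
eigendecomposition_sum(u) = [[(2.66+0j), (0.35+0j), 0.32+0.00j], [1.18+0.00j, 0.16+0.00j, (0.14+0j)], [-1.94+0.00j, (-0.26+0j), -0.24+0.00j]] + [[-0.15+0.10j, 0.04-0.13j, -0.19+0.06j], [(0.48-0.71j), 0.06+0.62j, (0.69-0.6j)], [(0.74-0.08j), (-0.38+0.38j), (0.79+0.13j)]] + [[-0.15-0.10j, 0.04+0.13j, -0.19-0.06j],[0.48+0.71j, (0.06-0.62j), 0.69+0.60j],[(0.74+0.08j), (-0.38-0.38j), 0.79-0.13j]]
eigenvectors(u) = [[-0.76+0.00j,0.15+0.06j,0.15-0.06j],[(-0.34+0j),(-0.74+0j),(-0.74-0j)],[0.55+0.00j,-0.42-0.50j,-0.42+0.50j]]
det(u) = 3.07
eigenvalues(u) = [(2.58+0j), (0.69+0.85j), (0.69-0.85j)]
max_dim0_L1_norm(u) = 4.93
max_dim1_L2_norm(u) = 2.63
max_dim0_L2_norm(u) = 3.2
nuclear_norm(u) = 5.84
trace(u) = 3.96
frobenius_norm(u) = 3.96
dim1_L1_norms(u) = [2.83, 3.92, 2.81]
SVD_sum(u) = [[2.13, 0.36, 0.68], [2.35, 0.40, 0.76], [-0.17, -0.03, -0.05]] + [[0.14, 0.33, -0.62],[-0.15, -0.35, 0.66],[-0.34, -0.79, 1.49]] + [[0.08, -0.26, -0.12], [-0.07, 0.22, 0.1], [0.06, -0.2, -0.09]]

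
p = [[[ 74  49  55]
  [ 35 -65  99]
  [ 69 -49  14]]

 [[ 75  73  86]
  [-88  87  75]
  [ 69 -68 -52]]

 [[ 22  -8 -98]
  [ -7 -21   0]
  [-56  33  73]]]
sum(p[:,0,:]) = 328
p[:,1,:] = [[35, -65, 99], [-88, 87, 75], [-7, -21, 0]]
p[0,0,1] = 49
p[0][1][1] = -65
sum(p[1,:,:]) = 257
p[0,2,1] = -49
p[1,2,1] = -68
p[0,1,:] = [35, -65, 99]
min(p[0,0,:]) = 49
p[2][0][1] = -8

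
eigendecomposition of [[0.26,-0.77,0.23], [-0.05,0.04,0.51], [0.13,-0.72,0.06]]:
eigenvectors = [[0.98+0.00j, (0.67+0j), (0.67-0j)], [0.16+0.00j, 0.29-0.38j, 0.29+0.38j], [0.14+0.00j, 0.50+0.26j, 0.50-0.26j]]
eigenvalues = [(0.17+0j), (0.1+0.53j), (0.1-0.53j)]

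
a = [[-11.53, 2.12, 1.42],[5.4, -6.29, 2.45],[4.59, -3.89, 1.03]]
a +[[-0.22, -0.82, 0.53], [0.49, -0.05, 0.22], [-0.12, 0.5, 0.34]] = [[-11.75, 1.30, 1.95], [5.89, -6.34, 2.67], [4.47, -3.39, 1.37]]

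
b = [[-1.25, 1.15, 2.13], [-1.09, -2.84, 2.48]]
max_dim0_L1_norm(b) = 4.61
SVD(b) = [[0.34,0.94], [0.94,-0.34]] @ diag([4.079500634496773, 2.4866995341497193]) @ [[-0.36, -0.56, 0.75],  [-0.32, 0.83, 0.46]]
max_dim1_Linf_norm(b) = 2.84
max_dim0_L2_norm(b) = 3.27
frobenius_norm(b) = 4.78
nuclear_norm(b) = 6.57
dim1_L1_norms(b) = [4.53, 6.41]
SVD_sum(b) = [[-0.5, -0.78, 1.05], [-1.36, -2.13, 2.87]] + [[-0.75, 1.93, 1.08], [0.27, -0.71, -0.39]]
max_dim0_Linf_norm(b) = 2.84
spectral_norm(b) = 4.08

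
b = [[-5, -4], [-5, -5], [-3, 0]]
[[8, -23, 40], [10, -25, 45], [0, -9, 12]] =b@[[0, 3, -4], [-2, 2, -5]]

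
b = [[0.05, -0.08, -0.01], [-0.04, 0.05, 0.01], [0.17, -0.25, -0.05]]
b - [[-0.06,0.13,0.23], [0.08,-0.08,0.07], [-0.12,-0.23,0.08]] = [[0.11, -0.21, -0.24], [-0.12, 0.13, -0.06], [0.29, -0.02, -0.13]]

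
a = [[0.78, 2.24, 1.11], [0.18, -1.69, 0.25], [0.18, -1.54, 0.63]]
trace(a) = -0.28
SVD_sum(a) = [[0.32, 2.41, 0.33], [-0.21, -1.57, -0.22], [-0.18, -1.38, -0.19]] + [[0.45, -0.17, 0.78],[0.30, -0.11, 0.52],[0.44, -0.17, 0.78]] + [[0.02, -0.0, -0.01],[0.09, -0.0, -0.05],[-0.08, 0.00, 0.05]]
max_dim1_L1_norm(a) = 4.13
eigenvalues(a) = [-1.72, 1.1, 0.35]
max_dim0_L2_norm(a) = 3.2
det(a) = -0.65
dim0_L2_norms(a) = [0.82, 3.2, 1.3]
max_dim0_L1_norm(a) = 5.47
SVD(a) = [[-0.76, -0.64, -0.13],[0.49, -0.43, -0.76],[0.43, -0.64, 0.64]] @ diag([3.2482927983752004, 1.427846852216748, 0.14088031316878258]) @ [[-0.13, -0.98, -0.14], [-0.49, 0.18, -0.86], [-0.86, 0.05, 0.50]]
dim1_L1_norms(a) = [4.13, 2.12, 2.35]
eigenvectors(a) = [[0.7, -0.99, -0.91],[-0.57, -0.08, -0.03],[-0.43, -0.13, 0.42]]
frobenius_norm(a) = 3.55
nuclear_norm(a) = 4.82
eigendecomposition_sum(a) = [[-0.14, 2.06, -0.15], [0.11, -1.68, 0.13], [0.08, -1.26, 0.09]] + [[0.87, -0.34, 1.89], [0.07, -0.03, 0.14], [0.12, -0.05, 0.25]] + [[0.04, 0.52, -0.62],  [0.00, 0.02, -0.02],  [-0.02, -0.24, 0.29]]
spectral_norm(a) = 3.25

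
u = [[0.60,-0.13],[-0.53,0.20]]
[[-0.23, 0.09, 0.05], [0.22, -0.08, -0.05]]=u@[[-0.34, 0.13, 0.07], [0.18, -0.07, -0.04]]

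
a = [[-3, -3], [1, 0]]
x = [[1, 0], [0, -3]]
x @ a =[[-3, -3], [-3, 0]]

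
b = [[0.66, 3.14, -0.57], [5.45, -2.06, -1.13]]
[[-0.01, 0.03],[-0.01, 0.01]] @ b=[[0.16, -0.09, -0.03], [0.05, -0.05, -0.01]]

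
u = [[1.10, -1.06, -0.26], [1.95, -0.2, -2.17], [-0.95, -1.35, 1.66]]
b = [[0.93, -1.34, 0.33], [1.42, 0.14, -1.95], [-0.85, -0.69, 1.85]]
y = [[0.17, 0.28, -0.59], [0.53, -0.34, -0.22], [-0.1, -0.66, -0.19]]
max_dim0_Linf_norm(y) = 0.66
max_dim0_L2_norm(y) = 0.79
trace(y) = -0.36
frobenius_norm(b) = 3.64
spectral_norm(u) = 3.60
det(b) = 0.00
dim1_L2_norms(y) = [0.67, 0.67, 0.69]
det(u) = -1.61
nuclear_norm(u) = 5.69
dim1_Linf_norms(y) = [0.59, 0.53, 0.66]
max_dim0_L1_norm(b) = 4.13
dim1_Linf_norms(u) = [1.1, 2.17, 1.66]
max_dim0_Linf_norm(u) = 2.17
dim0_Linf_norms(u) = [1.95, 1.35, 2.17]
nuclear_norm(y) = 1.97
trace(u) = 2.56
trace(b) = 2.92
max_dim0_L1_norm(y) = 1.28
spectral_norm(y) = 0.82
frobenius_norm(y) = 1.18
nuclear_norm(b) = 4.94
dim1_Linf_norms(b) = [1.34, 1.95, 1.85]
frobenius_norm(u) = 4.05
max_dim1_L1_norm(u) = 4.32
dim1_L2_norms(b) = [1.66, 2.42, 2.15]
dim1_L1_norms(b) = [2.6, 3.51, 3.39]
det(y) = 0.25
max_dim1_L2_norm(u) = 2.92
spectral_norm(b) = 3.19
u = b + y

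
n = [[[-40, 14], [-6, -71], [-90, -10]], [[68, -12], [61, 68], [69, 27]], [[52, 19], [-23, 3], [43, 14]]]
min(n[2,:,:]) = -23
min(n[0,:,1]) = -71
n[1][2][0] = 69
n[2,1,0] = -23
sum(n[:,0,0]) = 80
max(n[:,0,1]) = 19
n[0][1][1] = -71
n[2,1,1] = 3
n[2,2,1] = 14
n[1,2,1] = 27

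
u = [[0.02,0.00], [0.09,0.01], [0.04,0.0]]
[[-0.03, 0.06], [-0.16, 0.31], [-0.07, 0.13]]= u @ [[-1.65, 3.16], [-1.32, 2.43]]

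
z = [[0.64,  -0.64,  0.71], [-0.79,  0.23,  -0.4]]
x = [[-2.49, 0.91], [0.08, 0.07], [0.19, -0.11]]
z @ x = [[-1.51, 0.46],[1.91, -0.66]]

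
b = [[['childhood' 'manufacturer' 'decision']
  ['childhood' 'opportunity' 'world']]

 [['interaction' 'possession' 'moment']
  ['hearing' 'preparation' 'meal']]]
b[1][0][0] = 'interaction'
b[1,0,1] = 'possession'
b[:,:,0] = [['childhood', 'childhood'], ['interaction', 'hearing']]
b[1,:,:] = [['interaction', 'possession', 'moment'], ['hearing', 'preparation', 'meal']]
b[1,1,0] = 'hearing'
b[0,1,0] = 'childhood'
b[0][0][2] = 'decision'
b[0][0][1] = 'manufacturer'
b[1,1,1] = 'preparation'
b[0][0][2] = 'decision'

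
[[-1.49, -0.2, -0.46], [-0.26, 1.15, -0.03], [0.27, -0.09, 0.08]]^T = [[-1.49, -0.26, 0.27], [-0.2, 1.15, -0.09], [-0.46, -0.03, 0.08]]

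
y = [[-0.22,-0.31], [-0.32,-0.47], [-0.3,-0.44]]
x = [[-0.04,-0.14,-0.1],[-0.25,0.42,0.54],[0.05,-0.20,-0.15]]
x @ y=[[0.08, 0.12], [-0.24, -0.36], [0.10, 0.14]]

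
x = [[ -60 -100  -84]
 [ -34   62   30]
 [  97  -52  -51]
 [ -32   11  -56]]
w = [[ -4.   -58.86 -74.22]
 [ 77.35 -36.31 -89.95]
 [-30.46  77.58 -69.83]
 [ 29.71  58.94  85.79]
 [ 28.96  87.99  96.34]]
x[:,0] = [-60, -34, 97, -32]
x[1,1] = 62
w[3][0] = 29.71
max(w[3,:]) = 85.79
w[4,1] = 87.99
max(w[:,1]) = 87.99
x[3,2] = -56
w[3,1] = 58.94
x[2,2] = -51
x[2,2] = -51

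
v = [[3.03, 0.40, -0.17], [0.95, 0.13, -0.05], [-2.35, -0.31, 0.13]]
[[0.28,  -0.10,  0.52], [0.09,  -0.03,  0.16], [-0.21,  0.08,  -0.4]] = v@[[0.08, -0.03, 0.15], [0.07, -0.07, 0.21], [-0.03, -0.09, 0.10]]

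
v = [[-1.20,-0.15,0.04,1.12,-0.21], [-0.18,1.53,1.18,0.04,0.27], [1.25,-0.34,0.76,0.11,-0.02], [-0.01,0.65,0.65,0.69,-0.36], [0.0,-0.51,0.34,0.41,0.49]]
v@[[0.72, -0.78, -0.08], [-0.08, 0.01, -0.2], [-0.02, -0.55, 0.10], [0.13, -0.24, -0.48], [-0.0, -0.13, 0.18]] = [[-0.71, 0.67, -0.45],[-0.27, -0.54, -0.14],[0.93, -1.42, -0.01],[0.02, -0.46, -0.46],[0.09, -0.35, 0.03]]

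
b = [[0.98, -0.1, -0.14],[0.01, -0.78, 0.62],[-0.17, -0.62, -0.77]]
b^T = [[0.98, 0.01, -0.17], [-0.10, -0.78, -0.62], [-0.14, 0.62, -0.77]]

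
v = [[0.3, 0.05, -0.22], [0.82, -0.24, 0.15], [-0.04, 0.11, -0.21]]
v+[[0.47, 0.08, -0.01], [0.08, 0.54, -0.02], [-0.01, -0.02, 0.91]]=[[0.77,0.13,-0.23], [0.90,0.3,0.13], [-0.05,0.09,0.70]]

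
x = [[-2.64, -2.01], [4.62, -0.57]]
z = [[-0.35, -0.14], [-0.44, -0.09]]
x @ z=[[1.81, 0.55], [-1.37, -0.60]]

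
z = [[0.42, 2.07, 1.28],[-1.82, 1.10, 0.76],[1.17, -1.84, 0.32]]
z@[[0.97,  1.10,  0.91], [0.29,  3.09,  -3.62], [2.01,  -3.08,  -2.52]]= [[3.58, 2.92, -10.34], [0.08, -0.94, -7.55], [1.24, -5.38, 6.92]]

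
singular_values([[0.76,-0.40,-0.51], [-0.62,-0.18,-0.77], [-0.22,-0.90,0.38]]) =[1.01, 1.0, 1.0]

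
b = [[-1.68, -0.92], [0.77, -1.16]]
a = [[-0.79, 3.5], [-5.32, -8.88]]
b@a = [[6.22,2.29], [5.56,13.0]]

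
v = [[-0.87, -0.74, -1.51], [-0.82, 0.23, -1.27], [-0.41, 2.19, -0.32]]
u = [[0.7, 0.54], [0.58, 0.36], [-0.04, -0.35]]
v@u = [[-0.98, -0.21], [-0.39, 0.08], [1.0, 0.68]]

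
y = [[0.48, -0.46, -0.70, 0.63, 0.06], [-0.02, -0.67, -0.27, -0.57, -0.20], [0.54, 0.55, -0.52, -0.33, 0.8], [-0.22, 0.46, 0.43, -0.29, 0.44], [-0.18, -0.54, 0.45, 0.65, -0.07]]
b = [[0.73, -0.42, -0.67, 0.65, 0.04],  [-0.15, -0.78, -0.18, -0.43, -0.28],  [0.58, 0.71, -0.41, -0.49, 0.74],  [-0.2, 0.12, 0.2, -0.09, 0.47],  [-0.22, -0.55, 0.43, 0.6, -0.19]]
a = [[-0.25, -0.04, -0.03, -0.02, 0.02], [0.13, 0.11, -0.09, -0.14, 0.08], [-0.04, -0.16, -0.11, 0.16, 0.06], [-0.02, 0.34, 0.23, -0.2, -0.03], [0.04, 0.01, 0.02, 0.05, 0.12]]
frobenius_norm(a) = 0.65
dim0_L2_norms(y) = [0.78, 1.21, 1.1, 1.16, 0.94]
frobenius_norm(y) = 2.35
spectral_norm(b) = 1.67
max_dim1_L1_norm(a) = 0.82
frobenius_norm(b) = 2.36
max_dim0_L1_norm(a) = 0.66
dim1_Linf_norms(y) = [0.7, 0.67, 0.8, 0.46, 0.65]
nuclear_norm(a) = 1.18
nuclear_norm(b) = 4.49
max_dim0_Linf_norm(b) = 0.78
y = b + a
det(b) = 0.12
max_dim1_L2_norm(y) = 1.27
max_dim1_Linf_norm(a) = 0.34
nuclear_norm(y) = 4.46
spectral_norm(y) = 1.56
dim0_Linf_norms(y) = [0.54, 0.67, 0.7, 0.65, 0.8]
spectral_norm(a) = 0.54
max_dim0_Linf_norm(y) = 0.8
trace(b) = -0.74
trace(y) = -1.07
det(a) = 0.00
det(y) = 0.07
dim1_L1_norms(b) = [2.51, 1.82, 2.93, 1.08, 1.99]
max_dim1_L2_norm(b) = 1.34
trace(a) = -0.33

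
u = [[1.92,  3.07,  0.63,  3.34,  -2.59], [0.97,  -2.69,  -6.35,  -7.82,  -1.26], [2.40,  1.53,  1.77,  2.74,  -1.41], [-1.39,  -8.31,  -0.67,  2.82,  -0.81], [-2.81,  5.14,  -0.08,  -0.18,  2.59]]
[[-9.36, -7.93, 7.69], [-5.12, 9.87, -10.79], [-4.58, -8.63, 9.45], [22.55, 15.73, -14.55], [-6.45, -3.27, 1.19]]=u @ [[-0.70, -2.37, 2.71], [-2.41, -1.45, 1.2], [0.12, -0.71, 1.06], [1.04, -0.32, 0.27], [1.61, -1.0, 1.07]]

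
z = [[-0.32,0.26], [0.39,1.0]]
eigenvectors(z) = [[-0.96, -0.18], [0.27, -0.98]]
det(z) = -0.42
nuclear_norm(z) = 1.47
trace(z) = 0.68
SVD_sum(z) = [[0.05, 0.14], [0.34, 1.02]] + [[-0.37, 0.12], [0.05, -0.02]]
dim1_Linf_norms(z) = [0.32, 1.0]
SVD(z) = [[0.13, 0.99], [0.99, -0.13]] @ diag([1.081837436203675, 0.3895224789768359]) @ [[0.32,0.95], [-0.95,0.32]]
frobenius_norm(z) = 1.15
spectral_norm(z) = 1.08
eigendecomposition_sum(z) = [[-0.37, 0.07], [0.10, -0.02]] + [[0.05, 0.19],[0.29, 1.02]]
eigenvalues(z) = [-0.39, 1.07]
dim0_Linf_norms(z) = [0.39, 1.0]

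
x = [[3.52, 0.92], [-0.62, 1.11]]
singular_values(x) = [3.65, 1.23]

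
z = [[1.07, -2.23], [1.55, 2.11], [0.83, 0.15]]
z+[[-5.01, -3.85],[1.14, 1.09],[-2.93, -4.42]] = [[-3.94, -6.08], [2.69, 3.20], [-2.1, -4.27]]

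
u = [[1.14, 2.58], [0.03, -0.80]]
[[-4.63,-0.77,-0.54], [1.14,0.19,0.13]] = u @ [[-0.78, -0.13, -0.09], [-1.45, -0.24, -0.17]]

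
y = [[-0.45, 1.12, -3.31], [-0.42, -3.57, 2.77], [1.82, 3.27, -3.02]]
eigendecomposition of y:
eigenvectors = [[-0.51+0.00j, (-0.81+0j), -0.81-0.00j], [0.68+0.00j, 0.28+0.30j, (0.28-0.3j)], [-0.53+0.00j, (0.01+0.43j), 0.01-0.43j]]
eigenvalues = [(-5.44+0j), (-0.8+1.36j), (-0.8-1.36j)]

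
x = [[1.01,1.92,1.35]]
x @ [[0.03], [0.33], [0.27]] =[[1.03]]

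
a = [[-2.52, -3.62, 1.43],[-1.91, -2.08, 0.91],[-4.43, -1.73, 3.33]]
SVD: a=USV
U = [[-0.57, 0.67, 0.47], [-0.38, 0.3, -0.88], [-0.73, -0.68, 0.08]]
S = [7.67, 2.27, 0.2]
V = [[0.7,0.54,-0.47], [0.33,-0.83,-0.45], [0.63,-0.17,0.76]]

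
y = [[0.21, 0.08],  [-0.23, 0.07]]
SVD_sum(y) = [[0.21,0.0], [-0.23,-0.00]] + [[-0.0, 0.08], [-0.00, 0.07]]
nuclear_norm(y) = 0.42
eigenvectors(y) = [[(-0.26-0.44j), (-0.26+0.44j)], [(0.86+0j), 0.86-0.00j]]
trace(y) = 0.28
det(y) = 0.03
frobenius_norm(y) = 0.33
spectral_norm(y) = 0.31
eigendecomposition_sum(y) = [[0.11+0.02j,0.04-0.05j], [-0.12+0.14j,(0.04+0.1j)]] + [[(0.11-0.02j), 0.04+0.05j], [-0.12-0.14j, 0.04-0.10j]]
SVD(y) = [[-0.68, 0.74], [0.74, 0.68]] @ diag([0.3114574083854702, 0.10627456309863827]) @ [[-1.00, -0.01], [-0.01, 1.0]]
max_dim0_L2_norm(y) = 0.31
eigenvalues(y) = [(0.14+0.12j), (0.14-0.12j)]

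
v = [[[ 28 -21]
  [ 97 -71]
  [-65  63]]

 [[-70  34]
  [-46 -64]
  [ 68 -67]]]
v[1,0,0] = -70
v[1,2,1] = -67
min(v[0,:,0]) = -65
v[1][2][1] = -67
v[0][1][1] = -71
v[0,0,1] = -21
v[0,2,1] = 63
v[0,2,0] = -65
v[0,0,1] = -21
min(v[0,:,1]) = -71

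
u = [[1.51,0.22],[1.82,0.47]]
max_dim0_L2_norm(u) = 2.36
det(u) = 0.31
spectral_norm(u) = 2.42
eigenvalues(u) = [1.81, 0.17]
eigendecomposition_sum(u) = [[1.48,0.24], [2.01,0.33]] + [[0.03, -0.02], [-0.19, 0.14]]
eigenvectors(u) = [[0.59, -0.16], [0.81, 0.99]]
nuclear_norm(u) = 2.55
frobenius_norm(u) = 2.42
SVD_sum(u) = [[1.49, 0.32], [1.84, 0.39]] + [[0.02, -0.1], [-0.02, 0.08]]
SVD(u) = [[-0.63, -0.78], [-0.78, 0.63]] @ diag([2.417733231748577, 0.12792974673070315]) @ [[-0.98, -0.21], [-0.21, 0.98]]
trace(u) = 1.98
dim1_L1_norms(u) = [1.73, 2.29]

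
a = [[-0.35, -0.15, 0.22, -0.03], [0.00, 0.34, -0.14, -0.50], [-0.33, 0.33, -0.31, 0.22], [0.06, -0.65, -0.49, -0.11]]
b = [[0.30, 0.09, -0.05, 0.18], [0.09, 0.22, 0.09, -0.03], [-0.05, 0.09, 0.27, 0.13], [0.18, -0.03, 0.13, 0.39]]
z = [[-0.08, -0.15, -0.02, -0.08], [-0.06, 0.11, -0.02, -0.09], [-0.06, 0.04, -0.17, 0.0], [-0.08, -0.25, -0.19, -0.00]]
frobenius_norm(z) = 0.45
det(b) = 0.00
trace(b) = 1.18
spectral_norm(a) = 0.86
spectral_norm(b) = 0.56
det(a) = -0.12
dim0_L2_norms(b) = [0.36, 0.26, 0.32, 0.45]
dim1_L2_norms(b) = [0.36, 0.26, 0.32, 0.45]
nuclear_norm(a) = 2.46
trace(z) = -0.14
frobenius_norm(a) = 1.27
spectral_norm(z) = 0.37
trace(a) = -0.43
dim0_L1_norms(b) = [0.62, 0.43, 0.54, 0.73]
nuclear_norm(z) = 0.72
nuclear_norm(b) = 1.18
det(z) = -0.00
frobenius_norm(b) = 0.71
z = b @ a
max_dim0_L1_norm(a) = 1.47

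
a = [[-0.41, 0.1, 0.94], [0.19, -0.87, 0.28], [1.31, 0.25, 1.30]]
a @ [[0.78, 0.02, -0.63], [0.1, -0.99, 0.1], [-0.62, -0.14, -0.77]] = [[-0.89,-0.24,-0.46], [-0.11,0.83,-0.42], [0.24,-0.4,-1.8]]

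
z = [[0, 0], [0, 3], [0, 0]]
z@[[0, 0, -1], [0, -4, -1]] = [[0, 0, 0], [0, -12, -3], [0, 0, 0]]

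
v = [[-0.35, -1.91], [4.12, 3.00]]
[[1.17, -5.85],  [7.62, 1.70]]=v @ [[2.65, -2.1], [-1.10, 3.45]]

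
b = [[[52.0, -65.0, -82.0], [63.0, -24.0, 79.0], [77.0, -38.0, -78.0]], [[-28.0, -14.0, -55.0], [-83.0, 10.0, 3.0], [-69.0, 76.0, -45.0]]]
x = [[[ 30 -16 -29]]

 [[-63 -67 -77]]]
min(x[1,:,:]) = -77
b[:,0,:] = [[52.0, -65.0, -82.0], [-28.0, -14.0, -55.0]]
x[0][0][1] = -16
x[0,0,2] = -29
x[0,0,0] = 30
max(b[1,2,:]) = 76.0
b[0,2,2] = -78.0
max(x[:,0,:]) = 30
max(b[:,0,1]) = -14.0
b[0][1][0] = 63.0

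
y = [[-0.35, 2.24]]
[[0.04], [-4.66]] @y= [[-0.01,0.09], [1.63,-10.44]]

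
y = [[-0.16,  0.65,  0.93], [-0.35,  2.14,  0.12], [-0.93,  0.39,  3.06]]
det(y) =1.307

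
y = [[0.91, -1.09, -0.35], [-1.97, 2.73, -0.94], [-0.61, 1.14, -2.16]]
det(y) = -0.17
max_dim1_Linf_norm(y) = 2.73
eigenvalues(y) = [3.42, 0.03, -1.96]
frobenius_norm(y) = 4.55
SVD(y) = [[-0.27, -0.51, -0.81], [0.83, 0.31, -0.47], [0.49, -0.8, 0.34]] @ diag([4.181807564974369, 1.7903467993642432, 0.023320109977455098]) @ [[-0.52, 0.74, -0.42], [-0.33, 0.28, 0.90], [-0.79, -0.61, -0.1]]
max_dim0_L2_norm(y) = 3.15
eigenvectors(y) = [[0.41,-0.79,0.22], [-0.88,-0.61,0.28], [-0.23,-0.10,0.93]]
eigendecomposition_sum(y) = [[0.92, -1.21, 0.15], [-1.95, 2.58, -0.31], [-0.5, 0.66, -0.08]] + [[0.02, 0.01, -0.01], [0.01, 0.01, -0.01], [0.0, 0.00, -0.0]] + [[-0.03, 0.11, -0.49], [-0.03, 0.14, -0.62], [-0.11, 0.48, -2.08]]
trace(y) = 1.48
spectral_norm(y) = 4.18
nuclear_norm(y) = 6.00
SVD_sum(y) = [[0.59,  -0.85,  0.48], [-1.79,  2.57,  -1.44], [-1.08,  1.54,  -0.87]] + [[0.30, -0.25, -0.83], [-0.18, 0.15, 0.50], [0.47, -0.4, -1.29]] + [[0.01, 0.01, 0.0], [0.01, 0.01, 0.00], [-0.01, -0.00, -0.00]]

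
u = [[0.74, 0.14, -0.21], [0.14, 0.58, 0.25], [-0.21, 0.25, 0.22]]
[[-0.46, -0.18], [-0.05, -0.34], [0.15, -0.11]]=u @ [[-0.54, -0.22], [-0.06, -0.44], [0.23, -0.21]]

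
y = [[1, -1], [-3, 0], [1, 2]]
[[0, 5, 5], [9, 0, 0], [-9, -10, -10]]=y @ [[-3, 0, 0], [-3, -5, -5]]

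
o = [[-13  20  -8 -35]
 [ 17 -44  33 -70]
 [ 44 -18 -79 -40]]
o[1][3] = -70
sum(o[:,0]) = 48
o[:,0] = [-13, 17, 44]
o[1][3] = -70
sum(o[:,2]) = -54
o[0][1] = 20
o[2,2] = -79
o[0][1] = 20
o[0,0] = -13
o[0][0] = -13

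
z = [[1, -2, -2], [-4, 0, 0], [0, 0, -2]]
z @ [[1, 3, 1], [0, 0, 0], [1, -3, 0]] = [[-1, 9, 1], [-4, -12, -4], [-2, 6, 0]]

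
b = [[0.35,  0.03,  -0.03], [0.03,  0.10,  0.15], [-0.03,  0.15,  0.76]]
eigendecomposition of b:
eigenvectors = [[0.99, 0.12, -0.05],[0.13, -0.97, 0.21],[0.02, 0.21, 0.98]]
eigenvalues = [0.35, 0.06, 0.79]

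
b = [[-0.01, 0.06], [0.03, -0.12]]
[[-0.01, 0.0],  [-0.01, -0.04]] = b @ [[-2.56, -3.89], [-0.58, -0.61]]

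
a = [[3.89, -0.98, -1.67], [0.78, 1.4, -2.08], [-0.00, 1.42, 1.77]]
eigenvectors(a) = [[(-0.96+0j), -0.44+0.12j, -0.44-0.12j],  [-0.20+0.00j, -0.68+0.00j, (-0.68-0j)],  [-0.17+0.00j, -0.02+0.58j, (-0.02-0.58j)]]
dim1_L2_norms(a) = [4.35, 2.63, 2.27]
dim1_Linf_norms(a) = [3.89, 2.08, 1.77]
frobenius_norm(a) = 5.56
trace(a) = 7.06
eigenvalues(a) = [(3.39+0j), (1.83+1.65j), (1.83-1.65j)]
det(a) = 20.63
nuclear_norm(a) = 8.90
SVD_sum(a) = [[3.41, -0.72, -2.42], [1.27, -0.27, -0.90], [-1.00, 0.21, 0.71]] + [[0.25, -0.57, 0.52],[-0.64, 1.45, -1.34],[0.05, -0.1, 0.09]] + [[0.22, 0.31, 0.23], [0.16, 0.21, 0.16], [0.96, 1.31, 0.96]]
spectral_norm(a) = 4.70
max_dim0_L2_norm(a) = 3.97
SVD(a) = [[-0.90,-0.36,-0.23], [-0.34,0.93,-0.16], [0.27,-0.07,-0.96]] @ diag([4.697581752860208, 2.236193222032927, 1.9640940784312761]) @ [[-0.80,0.17,0.57],[-0.31,0.7,-0.64],[-0.51,-0.69,-0.51]]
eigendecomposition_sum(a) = [[4.08+0.00j, (-2.61-0j), -0.85-0.00j],[0.83+0.00j, (-0.53-0j), (-0.17-0j)],[(0.73+0j), (-0.47-0j), -0.15-0.00j]] + [[-0.09-0.27j, 0.82+0.51j, -0.41+0.92j], [-0.03-0.42j, 0.97+1.06j, (-0.95+1.16j)], [(-0.37+0.01j), 0.94-0.80j, 0.96+0.86j]] + [[(-0.09+0.27j),0.82-0.51j,-0.41-0.92j],  [(-0.03+0.42j),0.97-1.06j,(-0.95-1.16j)],  [-0.37-0.01j,(0.94+0.8j),(0.96-0.86j)]]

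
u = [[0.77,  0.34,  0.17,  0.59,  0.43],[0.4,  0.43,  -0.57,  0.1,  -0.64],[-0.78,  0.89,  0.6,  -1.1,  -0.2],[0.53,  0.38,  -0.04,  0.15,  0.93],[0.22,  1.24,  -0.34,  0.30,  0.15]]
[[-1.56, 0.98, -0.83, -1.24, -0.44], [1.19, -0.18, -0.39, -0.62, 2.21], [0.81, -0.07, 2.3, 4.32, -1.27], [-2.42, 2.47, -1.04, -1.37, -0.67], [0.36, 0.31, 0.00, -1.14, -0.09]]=u @[[-1.71, 2.0, -1.12, -0.00, 1.54], [0.46, -0.01, 0.6, 0.38, -0.43], [-0.54, -0.69, 1.07, 2.33, -1.80], [0.92, -2.07, -0.11, -2.13, -1.02], [-1.99, 1.82, -0.66, -1.18, -1.34]]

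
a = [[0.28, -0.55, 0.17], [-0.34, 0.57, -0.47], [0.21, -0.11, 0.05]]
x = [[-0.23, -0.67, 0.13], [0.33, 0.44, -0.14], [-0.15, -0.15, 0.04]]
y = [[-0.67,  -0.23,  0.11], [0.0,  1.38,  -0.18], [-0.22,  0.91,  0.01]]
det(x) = -0.00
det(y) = -0.09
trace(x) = 0.25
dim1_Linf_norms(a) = [0.55, 0.57, 0.21]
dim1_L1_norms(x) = [1.03, 0.91, 0.34]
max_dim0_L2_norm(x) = 0.82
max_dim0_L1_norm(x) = 1.26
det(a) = 0.02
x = a @ y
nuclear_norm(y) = 2.47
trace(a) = 0.90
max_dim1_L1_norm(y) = 1.56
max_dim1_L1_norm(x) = 1.03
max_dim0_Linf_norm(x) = 0.67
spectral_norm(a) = 1.04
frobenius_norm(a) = 1.06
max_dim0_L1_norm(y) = 2.52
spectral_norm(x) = 0.93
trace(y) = 0.72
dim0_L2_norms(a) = [0.49, 0.8, 0.5]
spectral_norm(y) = 1.68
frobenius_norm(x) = 0.94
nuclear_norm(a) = 1.35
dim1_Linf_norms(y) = [0.67, 1.38, 0.91]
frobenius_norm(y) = 1.82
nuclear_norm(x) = 1.10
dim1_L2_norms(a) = [0.64, 0.81, 0.24]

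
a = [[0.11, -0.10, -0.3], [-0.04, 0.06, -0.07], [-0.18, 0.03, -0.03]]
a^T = [[0.11,-0.04,-0.18], [-0.1,0.06,0.03], [-0.30,-0.07,-0.03]]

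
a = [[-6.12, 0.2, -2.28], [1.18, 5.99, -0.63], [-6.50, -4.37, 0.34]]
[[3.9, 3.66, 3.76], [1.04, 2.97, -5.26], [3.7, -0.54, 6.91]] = a @ [[-0.80, -0.27, -0.54],[0.38, 0.46, -0.8],[0.47, -0.84, -0.27]]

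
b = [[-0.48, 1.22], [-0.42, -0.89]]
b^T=[[-0.48, -0.42], [1.22, -0.89]]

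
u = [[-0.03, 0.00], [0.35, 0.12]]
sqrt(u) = [[0.00+0.17j,0j],[(0.81-0.4j),(0.35+0j)]]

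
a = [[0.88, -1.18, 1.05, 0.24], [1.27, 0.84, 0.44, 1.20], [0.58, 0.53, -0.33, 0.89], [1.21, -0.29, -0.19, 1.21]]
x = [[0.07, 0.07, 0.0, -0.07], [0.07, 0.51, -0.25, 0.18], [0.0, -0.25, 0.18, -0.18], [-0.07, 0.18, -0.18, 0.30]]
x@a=[[0.07, -0.00, 0.12, 0.02], [0.78, 0.16, 0.35, 0.62], [-0.43, -0.06, -0.14, -0.36], [0.43, 0.05, 0.01, 0.4]]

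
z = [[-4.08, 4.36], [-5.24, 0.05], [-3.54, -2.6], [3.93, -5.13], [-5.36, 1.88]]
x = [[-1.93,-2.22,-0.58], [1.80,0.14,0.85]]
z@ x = [[15.72, 9.67, 6.07], [10.20, 11.64, 3.08], [2.15, 7.49, -0.16], [-16.82, -9.44, -6.64], [13.73, 12.16, 4.71]]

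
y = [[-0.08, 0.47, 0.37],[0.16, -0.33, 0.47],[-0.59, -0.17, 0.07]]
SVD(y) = [[0.35, -0.84, -0.42], [0.23, -0.35, 0.91], [-0.91, -0.41, 0.07]] @ diag([0.6211876090600574, 0.6028173117858601, 0.5934957817554546]) @ [[0.88, 0.39, 0.28], [0.42, -0.35, -0.84], [0.23, -0.85, 0.47]]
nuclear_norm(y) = 1.82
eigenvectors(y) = [[(0.11+0.58j), 0.11-0.58j, (-0.54+0j)],  [(-0.15+0.4j), (-0.15-0.4j), 0.80+0.00j],  [(-0.69+0j), -0.69-0.00j, (-0.27+0j)]]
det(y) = -0.22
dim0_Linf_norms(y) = [0.59, 0.47, 0.47]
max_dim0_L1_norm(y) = 0.97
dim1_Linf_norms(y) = [0.47, 0.47, 0.59]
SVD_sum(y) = [[0.19, 0.08, 0.06],  [0.13, 0.06, 0.04],  [-0.5, -0.22, -0.16]] + [[-0.21,  0.18,  0.42], [-0.09,  0.07,  0.18], [-0.10,  0.09,  0.21]] + [[-0.06, 0.21, -0.12], [0.12, -0.46, 0.25], [0.01, -0.04, 0.02]]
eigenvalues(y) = [(0.13+0.6j), (0.13-0.6j), (-0.6+0j)]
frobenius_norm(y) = 1.05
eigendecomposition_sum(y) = [[0.05+0.21j,0.11+0.11j,(0.23-0.09j)],[(-0.05+0.15j),(0.03+0.11j),0.17+0.03j],[-0.25+0.01j,-0.15+0.10j,(0.06+0.28j)]] + [[(0.05-0.21j),  0.11-0.11j,  (0.23+0.09j)], [(-0.05-0.15j),  (0.03-0.11j),  (0.17-0.03j)], [(-0.25-0.01j),  (-0.15-0.1j),  (0.06-0.28j)]] + [[(-0.17-0j), 0.25-0.00j, (-0.08-0j)], [(0.26+0j), -0.38+0.00j, 0.12+0.00j], [(-0.09-0j), (0.13-0j), (-0.04-0j)]]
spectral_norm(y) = 0.62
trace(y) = -0.34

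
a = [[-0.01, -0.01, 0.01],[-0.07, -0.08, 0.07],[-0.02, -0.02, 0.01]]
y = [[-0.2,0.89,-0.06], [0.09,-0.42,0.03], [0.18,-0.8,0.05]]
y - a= [[-0.19,  0.9,  -0.07],[0.16,  -0.34,  -0.04],[0.2,  -0.78,  0.04]]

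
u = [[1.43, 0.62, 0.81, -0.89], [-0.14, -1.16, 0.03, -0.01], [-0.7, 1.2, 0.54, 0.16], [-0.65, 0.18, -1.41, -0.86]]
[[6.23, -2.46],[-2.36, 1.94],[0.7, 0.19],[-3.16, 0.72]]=u @ [[2.86,-2.18], [1.72,-1.38], [1.21,0.87], [-0.11,-0.91]]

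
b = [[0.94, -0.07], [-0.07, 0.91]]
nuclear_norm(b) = 1.85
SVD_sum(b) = [[0.6, -0.49],  [-0.49, 0.39]] + [[0.34, 0.42], [0.42, 0.52]]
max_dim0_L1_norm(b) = 1.01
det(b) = 0.85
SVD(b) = [[-0.78,0.63], [0.63,0.78]] @ diag([0.9965891053163819, 0.8534108946836181]) @ [[-0.78, 0.63],[0.63, 0.78]]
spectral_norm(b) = 1.00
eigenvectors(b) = [[0.78, 0.63],[-0.63, 0.78]]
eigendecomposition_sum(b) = [[0.6,-0.49], [-0.49,0.39]] + [[0.34, 0.42],  [0.42, 0.52]]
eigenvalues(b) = [1.0, 0.85]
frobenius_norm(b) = 1.31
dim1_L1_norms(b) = [1.01, 0.98]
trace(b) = 1.85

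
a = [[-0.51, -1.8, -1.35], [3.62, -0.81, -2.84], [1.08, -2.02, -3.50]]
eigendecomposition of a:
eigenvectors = [[0.53+0.00j, (0.3-0.51j), (0.3+0.51j)],[0.18+0.00j, -0.60+0.00j, -0.60-0.00j],[0.83+0.00j, 0.39-0.38j, (0.39+0.38j)]]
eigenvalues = [(-3.26+0j), (-0.78+1.25j), (-0.78-1.25j)]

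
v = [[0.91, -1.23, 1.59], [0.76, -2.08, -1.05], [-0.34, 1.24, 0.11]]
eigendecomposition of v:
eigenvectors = [[(0.96+0j), (0.68+0j), (0.68-0j)], [0.27+0.00j, 0.41-0.43j, (0.41+0.43j)], [(0.01+0j), -0.42+0.11j, -0.42-0.11j]]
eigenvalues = [(0.59+0j), (-0.82+1.02j), (-0.82-1.02j)]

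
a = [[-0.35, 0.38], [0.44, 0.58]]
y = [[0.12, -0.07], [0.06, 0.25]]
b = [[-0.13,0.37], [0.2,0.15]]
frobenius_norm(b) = 0.47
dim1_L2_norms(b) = [0.39, 0.25]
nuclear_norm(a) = 1.24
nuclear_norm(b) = 0.64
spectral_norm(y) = 0.26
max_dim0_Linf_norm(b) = 0.37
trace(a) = 0.23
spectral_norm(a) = 0.74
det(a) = -0.37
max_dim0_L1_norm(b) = 0.52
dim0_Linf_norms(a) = [0.44, 0.58]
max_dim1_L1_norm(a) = 1.02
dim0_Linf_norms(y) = [0.12, 0.25]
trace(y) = 0.37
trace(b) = 0.02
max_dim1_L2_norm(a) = 0.73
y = a @ b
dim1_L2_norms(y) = [0.14, 0.26]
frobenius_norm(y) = 0.29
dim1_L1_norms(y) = [0.19, 0.31]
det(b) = -0.09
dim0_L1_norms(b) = [0.33, 0.52]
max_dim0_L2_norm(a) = 0.69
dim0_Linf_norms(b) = [0.2, 0.37]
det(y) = 0.03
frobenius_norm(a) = 0.89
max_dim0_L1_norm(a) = 0.96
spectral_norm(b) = 0.40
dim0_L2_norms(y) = [0.13, 0.26]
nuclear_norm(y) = 0.39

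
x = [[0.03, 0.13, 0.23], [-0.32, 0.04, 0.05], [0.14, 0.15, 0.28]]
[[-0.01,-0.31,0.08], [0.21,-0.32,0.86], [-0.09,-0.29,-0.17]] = x @ [[-0.6, 0.69, -2.58], [1.50, -2.26, 0.01], [-0.83, -0.17, 0.66]]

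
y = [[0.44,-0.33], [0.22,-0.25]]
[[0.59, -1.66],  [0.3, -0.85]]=y @ [[1.28, -3.6], [-0.08, 0.22]]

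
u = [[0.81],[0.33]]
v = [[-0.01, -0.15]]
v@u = [[-0.06]]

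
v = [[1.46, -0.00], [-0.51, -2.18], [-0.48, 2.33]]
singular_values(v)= [3.19, 1.62]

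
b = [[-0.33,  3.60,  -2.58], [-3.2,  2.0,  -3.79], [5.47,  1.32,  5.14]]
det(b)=18.660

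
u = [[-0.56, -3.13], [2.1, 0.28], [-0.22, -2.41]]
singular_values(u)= [4.05, 2.02]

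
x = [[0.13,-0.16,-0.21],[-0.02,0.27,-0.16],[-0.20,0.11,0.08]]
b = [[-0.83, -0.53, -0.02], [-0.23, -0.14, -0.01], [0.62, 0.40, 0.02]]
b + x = [[-0.70,-0.69,-0.23], [-0.25,0.13,-0.17], [0.42,0.51,0.1]]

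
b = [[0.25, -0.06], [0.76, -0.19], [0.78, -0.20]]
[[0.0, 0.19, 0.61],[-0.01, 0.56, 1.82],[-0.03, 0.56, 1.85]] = b@[[0.76, 1.23, 3.17], [3.09, 1.98, 3.11]]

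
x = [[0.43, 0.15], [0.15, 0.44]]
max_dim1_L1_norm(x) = 0.59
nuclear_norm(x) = 0.87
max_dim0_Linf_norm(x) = 0.44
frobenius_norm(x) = 0.65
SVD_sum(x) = [[0.28, 0.29], [0.29, 0.3]] + [[0.15, -0.14], [-0.14, 0.14]]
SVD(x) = [[-0.70, -0.72],[-0.72, 0.70]] @ diag([0.5850833101980364, 0.2849166898019636]) @ [[-0.70, -0.72], [-0.72, 0.70]]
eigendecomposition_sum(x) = [[0.15, -0.14], [-0.14, 0.14]] + [[0.28, 0.29],[0.29, 0.3]]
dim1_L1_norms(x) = [0.58, 0.59]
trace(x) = 0.87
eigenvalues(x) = [0.28, 0.59]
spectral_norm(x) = 0.59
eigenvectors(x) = [[-0.72,-0.70], [0.70,-0.72]]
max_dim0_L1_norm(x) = 0.59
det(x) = 0.17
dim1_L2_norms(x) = [0.46, 0.46]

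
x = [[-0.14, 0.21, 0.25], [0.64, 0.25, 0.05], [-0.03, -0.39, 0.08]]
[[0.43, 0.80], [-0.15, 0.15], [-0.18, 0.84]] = x @ [[-0.57, 0.37], [0.68, -1.26], [0.83, 4.48]]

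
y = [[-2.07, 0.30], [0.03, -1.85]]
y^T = [[-2.07, 0.03], [0.30, -1.85]]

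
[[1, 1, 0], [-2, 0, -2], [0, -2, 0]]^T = [[1, -2, 0], [1, 0, -2], [0, -2, 0]]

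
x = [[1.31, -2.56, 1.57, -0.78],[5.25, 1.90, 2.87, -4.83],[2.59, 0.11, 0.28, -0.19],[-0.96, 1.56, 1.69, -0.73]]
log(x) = [[1.42+0.86j, (-0.52+0.22j), (-0.02-1.33j), (-0.29+0.91j)], [(1.29+0.48j), 1.68+0.12j, (0.4-0.73j), (-1.34+0.5j)], [(0.29-0.8j), (0.28-0.2j), 0.58+1.23j, -0.69-0.84j], [-0.43+0.88j, 0.71+0.22j, (-0.49-1.36j), 0.45+0.93j]]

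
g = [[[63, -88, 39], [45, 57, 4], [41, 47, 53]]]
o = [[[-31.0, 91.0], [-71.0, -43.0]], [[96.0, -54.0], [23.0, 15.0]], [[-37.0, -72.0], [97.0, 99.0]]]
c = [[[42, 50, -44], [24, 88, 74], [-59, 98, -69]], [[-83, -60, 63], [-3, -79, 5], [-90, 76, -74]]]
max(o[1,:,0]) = 96.0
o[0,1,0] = -71.0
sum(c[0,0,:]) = 48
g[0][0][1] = -88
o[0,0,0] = -31.0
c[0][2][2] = -69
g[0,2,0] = 41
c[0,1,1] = 88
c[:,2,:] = [[-59, 98, -69], [-90, 76, -74]]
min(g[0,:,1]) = -88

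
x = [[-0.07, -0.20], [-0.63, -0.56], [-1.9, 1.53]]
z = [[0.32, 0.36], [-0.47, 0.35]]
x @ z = [[0.07,-0.1], [0.06,-0.42], [-1.33,-0.15]]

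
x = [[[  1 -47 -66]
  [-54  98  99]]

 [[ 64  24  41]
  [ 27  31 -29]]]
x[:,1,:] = [[-54, 98, 99], [27, 31, -29]]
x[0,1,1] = 98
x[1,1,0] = 27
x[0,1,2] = 99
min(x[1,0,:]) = 24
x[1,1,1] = 31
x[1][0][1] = 24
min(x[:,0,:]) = -66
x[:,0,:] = [[1, -47, -66], [64, 24, 41]]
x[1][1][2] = -29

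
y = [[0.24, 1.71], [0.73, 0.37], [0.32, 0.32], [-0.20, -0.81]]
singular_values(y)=[2.02, 0.68]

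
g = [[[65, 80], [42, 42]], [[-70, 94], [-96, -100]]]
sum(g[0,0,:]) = 145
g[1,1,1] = -100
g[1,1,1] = -100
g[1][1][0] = -96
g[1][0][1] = 94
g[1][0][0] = -70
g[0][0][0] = 65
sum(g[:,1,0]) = -54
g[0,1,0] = 42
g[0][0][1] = 80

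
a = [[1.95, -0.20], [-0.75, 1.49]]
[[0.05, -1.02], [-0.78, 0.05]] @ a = [[0.86, -1.53], [-1.56, 0.23]]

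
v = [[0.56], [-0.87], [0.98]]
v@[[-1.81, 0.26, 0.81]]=[[-1.01, 0.15, 0.45], [1.57, -0.23, -0.70], [-1.77, 0.25, 0.79]]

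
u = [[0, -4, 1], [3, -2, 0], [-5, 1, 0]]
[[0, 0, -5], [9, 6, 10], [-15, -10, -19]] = u @[[3, 2, 4], [0, 0, 1], [0, 0, -1]]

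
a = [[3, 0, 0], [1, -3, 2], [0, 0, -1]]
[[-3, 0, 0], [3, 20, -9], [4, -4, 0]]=a @ [[-1, 0, 0], [-4, -4, 3], [-4, 4, 0]]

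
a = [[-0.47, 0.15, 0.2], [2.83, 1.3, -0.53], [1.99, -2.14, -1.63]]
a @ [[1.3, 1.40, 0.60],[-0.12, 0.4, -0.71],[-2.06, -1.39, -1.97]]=[[-1.04, -0.88, -0.78], [4.61, 5.22, 1.82], [6.2, 4.20, 5.92]]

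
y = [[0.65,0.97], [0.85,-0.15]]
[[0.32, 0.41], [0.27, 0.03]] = y@[[0.34, 0.10], [0.1, 0.36]]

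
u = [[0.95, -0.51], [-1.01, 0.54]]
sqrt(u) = [[0.78+0.01j,-0.42+0.01j], [-0.83+0.03j,(0.44+0.02j)]]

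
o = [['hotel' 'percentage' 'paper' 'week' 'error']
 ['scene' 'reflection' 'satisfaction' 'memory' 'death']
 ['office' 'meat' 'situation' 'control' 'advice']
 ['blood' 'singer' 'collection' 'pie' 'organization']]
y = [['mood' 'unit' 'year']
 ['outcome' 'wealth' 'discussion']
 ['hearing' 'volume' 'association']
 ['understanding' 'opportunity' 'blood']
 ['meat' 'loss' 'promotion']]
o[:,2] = ['paper', 'satisfaction', 'situation', 'collection']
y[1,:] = ['outcome', 'wealth', 'discussion']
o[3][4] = 'organization'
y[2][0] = 'hearing'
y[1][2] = 'discussion'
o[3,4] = 'organization'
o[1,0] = 'scene'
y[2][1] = 'volume'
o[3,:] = ['blood', 'singer', 'collection', 'pie', 'organization']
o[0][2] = 'paper'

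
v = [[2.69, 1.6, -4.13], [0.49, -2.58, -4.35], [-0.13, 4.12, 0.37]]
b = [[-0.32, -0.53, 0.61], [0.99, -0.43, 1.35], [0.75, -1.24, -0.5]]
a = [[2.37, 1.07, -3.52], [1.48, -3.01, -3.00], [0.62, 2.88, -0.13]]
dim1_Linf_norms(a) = [3.52, 3.01, 2.88]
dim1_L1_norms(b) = [1.46, 2.77, 2.49]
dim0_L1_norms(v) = [3.31, 8.3, 8.85]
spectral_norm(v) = 6.54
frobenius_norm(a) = 6.94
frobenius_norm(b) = 2.47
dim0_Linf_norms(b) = [0.99, 1.24, 1.35]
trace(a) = -0.77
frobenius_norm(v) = 8.35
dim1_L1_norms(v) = [8.42, 7.42, 4.62]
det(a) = -1.95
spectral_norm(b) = 1.88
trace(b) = -1.25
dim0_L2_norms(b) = [1.28, 1.42, 1.56]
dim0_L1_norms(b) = [2.06, 2.2, 2.46]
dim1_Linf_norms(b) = [0.61, 1.35, 1.24]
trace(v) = 0.48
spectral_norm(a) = 5.55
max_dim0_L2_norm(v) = 6.01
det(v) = 39.30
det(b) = -1.96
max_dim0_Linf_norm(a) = 3.52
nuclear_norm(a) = 9.79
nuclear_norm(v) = 12.79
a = v + b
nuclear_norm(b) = 4.03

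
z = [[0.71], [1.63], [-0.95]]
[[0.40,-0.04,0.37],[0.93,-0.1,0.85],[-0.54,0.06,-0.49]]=z @ [[0.57,-0.06,0.52]]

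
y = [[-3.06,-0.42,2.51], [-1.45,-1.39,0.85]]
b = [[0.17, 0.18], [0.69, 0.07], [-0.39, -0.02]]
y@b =[[-1.79, -0.63], [-1.54, -0.38]]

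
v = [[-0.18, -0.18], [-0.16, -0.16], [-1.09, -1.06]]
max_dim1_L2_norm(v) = 1.52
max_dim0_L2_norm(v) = 1.12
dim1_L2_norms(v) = [0.25, 0.23, 1.52]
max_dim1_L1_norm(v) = 2.15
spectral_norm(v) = 1.56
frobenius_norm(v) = 1.56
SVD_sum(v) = [[-0.18, -0.18], [-0.16, -0.16], [-1.09, -1.06]] + [[0.00,-0.0], [0.0,-0.0], [-0.0,0.0]]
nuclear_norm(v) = 1.56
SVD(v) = [[-0.16,-0.73], [-0.15,-0.65], [-0.98,0.22]] @ diag([1.5581009267619819, 0.004637027437169923]) @ [[0.72, 0.70], [-0.70, 0.72]]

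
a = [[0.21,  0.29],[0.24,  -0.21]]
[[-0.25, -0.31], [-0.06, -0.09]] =a @ [[-0.62, -0.79], [-0.43, -0.49]]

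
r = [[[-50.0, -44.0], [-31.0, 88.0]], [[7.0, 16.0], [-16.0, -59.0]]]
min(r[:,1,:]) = -59.0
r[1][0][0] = 7.0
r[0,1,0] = -31.0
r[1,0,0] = 7.0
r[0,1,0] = -31.0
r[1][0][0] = 7.0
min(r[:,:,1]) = -59.0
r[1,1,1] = -59.0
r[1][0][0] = 7.0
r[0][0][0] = -50.0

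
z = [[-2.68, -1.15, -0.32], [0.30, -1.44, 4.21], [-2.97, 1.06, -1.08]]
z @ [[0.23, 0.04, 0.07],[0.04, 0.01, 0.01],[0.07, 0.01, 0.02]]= [[-0.68, -0.12, -0.21], [0.31, 0.04, 0.09], [-0.72, -0.12, -0.22]]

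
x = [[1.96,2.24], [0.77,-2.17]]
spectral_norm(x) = 3.30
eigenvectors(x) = [[0.99, -0.44], [0.17, 0.90]]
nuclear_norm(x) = 5.11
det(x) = -5.98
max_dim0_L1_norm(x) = 4.41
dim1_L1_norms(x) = [4.2, 2.94]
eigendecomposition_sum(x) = [[2.16, 1.07], [0.37, 0.18]] + [[-0.2, 1.17], [0.40, -2.35]]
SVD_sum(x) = [[1.10, 2.60], [-0.66, -1.57]] + [[0.86,-0.36],  [1.43,-0.6]]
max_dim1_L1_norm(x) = 4.2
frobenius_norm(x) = 3.76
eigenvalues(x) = [2.34, -2.55]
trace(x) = -0.21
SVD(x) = [[-0.86, 0.52], [0.52, 0.86]] @ diag([3.297701835028032, 1.812777594536282]) @ [[-0.39, -0.92], [0.92, -0.39]]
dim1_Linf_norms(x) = [2.24, 2.17]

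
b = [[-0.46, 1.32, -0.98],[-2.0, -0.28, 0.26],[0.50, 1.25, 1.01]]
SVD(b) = [[-0.03, 0.88, -0.47], [-0.87, 0.21, 0.44], [0.49, 0.42, 0.76]] @ diag([2.181932515349686, 1.786373421623052, 1.3932122942963674]) @ [[0.92, 0.37, 0.13], [-0.34, 0.91, -0.21], [-0.20, 0.15, 0.97]]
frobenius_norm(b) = 3.15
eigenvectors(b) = [[(-0.06+0.64j), (-0.06-0.64j), -0.20+0.00j], [-0.66+0.00j, (-0.66-0j), (0.38+0j)], [0.33+0.18j, 0.33-0.18j, 0.90+0.00j]]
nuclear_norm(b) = 5.36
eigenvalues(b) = [(-0.58+1.87j), (-0.58-1.87j), (1.42+0j)]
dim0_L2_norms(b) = [2.11, 1.84, 1.43]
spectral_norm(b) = 2.18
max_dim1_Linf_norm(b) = 2.0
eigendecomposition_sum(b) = [[(-0.27+0.89j),0.72+0.32j,(-0.36+0.07j)],[(-0.93-0.19j),-0.26+0.77j,(-0.1-0.37j)],[(0.41+0.35j),0.34-0.31j,(-0.05+0.21j)]] + [[(-0.27-0.89j), 0.72-0.32j, -0.36-0.07j], [(-0.93+0.19j), -0.26-0.77j, (-0.1+0.37j)], [0.41-0.35j, 0.34+0.31j, (-0.05-0.21j)]] + [[0.07+0.00j, -0.13+0.00j, -0.25+0.00j], [(-0.13-0j), (0.24-0j), (0.47-0j)], [-0.31-0.00j, 0.57-0.00j, (1.11-0j)]]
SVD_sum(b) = [[-0.05, -0.02, -0.01], [-1.75, -0.71, -0.25], [0.97, 0.40, 0.14]] + [[-0.54,  1.44,  -0.34], [-0.13,  0.34,  -0.08], [-0.26,  0.69,  -0.16]] + [[0.13, -0.1, -0.64], [-0.12, 0.09, 0.59], [-0.21, 0.16, 1.03]]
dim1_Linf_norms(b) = [1.32, 2.0, 1.25]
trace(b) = 0.27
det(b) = 5.43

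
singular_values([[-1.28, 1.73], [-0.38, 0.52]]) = [2.25, 0.0]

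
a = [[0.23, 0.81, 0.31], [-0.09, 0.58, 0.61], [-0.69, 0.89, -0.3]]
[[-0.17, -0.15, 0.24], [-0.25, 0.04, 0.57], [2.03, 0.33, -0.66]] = a @ [[-1.47, -0.54, 0.19], [0.7, -0.04, -0.2], [-1.30, 0.02, 1.16]]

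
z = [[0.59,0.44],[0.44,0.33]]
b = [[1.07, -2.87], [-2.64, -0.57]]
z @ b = [[-0.53, -1.94],[-0.4, -1.45]]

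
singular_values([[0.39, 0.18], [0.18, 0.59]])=[0.7, 0.28]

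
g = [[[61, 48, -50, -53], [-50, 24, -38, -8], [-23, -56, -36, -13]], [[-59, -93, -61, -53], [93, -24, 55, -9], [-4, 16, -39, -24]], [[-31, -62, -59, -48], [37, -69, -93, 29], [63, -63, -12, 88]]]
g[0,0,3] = -53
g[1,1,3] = -9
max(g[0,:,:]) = 61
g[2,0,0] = -31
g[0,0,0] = 61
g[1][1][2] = 55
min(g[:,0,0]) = -59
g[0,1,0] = -50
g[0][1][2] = -38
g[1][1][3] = -9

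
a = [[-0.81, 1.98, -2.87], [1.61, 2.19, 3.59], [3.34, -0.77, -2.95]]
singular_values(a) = [5.56, 3.77, 2.89]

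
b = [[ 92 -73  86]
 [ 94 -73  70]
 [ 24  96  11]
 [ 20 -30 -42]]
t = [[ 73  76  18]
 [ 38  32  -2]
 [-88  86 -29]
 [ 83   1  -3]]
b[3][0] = 20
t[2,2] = -29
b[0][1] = -73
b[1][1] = -73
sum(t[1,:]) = 68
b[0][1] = -73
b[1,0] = 94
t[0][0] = 73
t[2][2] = -29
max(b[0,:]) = 92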